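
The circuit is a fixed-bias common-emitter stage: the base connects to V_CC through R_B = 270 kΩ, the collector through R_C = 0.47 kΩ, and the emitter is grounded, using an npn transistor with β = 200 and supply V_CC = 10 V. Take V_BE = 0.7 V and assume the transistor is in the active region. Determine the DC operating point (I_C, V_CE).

I_C ≈ 6.9 mA, V_CE ≈ 6.8 V

Base loop: V_CC = I_B·R_B + V_BE, so I_B = (10 − 0.7)/270 kΩ = 0.0344 mA.
In the active region I_C = β·I_B = 200 × 0.0344 = 6.89 mA.
Collector loop: V_CE = V_CC − I_C·R_C = 10 − 6.89×0.47 = 6.76 V.
Since V_CE = 6.76 V > V_CE(sat) ≈ 0.2 V, the transistor is in the active region as assumed.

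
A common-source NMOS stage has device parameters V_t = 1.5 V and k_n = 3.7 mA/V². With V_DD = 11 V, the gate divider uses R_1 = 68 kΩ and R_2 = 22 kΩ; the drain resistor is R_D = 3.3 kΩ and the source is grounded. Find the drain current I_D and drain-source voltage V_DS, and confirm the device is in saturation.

V_G = V_DD·R_2/(R_1+R_2) = 11×22/90 = 2.69 V. With the source grounded, V_GS = V_G = 2.69 V.
Assume saturation: I_D = (k_n/2)(V_GS − V_t)² = (3.7/2)×(2.69 − 1.5)² = 1.85×1.19² = 2.61 mA.
V_DS = V_DD − I_D·R_D = 11 − 2.61×3.3 = 2.37 V.
Saturation requires V_DS ≥ V_GS − V_t = 1.19 V; 2.37 ≥ 1.19 ✓.

I_D ≈ 2.6 mA, V_DS ≈ 2.4 V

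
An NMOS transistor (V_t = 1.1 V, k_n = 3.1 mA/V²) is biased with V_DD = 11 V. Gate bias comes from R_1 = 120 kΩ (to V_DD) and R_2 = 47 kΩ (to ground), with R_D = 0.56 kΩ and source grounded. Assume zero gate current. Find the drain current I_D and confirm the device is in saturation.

V_G = V_DD·R_2/(R_1+R_2) = 11×47/167 = 3.1 V. With the source grounded, V_GS = V_G = 3.1 V.
Assume saturation: I_D = (k_n/2)(V_GS − V_t)² = (3.1/2)×(3.1 − 1.1)² = 1.55×2² = 6.17 mA.
V_DS = V_DD − I_D·R_D = 11 − 6.17×0.56 = 7.54 V.
Saturation requires V_DS ≥ V_GS − V_t = 2 V; 7.54 ≥ 2 ✓.

I_D ≈ 6.2 mA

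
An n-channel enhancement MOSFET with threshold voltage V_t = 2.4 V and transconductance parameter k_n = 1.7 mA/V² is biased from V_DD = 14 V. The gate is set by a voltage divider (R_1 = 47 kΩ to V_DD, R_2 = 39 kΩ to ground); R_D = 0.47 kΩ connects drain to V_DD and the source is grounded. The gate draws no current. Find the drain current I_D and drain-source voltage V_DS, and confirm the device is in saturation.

V_G = V_DD·R_2/(R_1+R_2) = 14×39/86 = 6.35 V. With the source grounded, V_GS = V_G = 6.35 V.
Assume saturation: I_D = (k_n/2)(V_GS − V_t)² = (1.7/2)×(6.35 − 2.4)² = 0.85×3.95² = 13.3 mA.
V_DS = V_DD − I_D·R_D = 14 − 13.3×0.47 = 7.77 V.
Saturation requires V_DS ≥ V_GS − V_t = 3.95 V; 7.77 ≥ 3.95 ✓.

I_D ≈ 13 mA, V_DS ≈ 7.8 V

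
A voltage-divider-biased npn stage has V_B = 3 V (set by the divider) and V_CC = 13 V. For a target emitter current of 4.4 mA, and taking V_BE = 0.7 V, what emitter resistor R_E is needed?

R_E ≈ 0.52 kΩ

V_E = V_B − V_BE = 3 − 0.7 = 2.3 V.
R_E = V_E / I_E = 2.3 / 4.4 = 0.523 kΩ.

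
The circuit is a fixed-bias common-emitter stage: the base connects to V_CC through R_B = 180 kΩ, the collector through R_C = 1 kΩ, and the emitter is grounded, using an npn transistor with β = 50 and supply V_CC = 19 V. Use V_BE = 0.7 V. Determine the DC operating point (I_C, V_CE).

Base loop: V_CC = I_B·R_B + V_BE, so I_B = (19 − 0.7)/180 kΩ = 0.102 mA.
In the active region I_C = β·I_B = 50 × 0.102 = 5.08 mA.
Collector loop: V_CE = V_CC − I_C·R_C = 19 − 5.08×1 = 13.9 V.
Since V_CE = 13.9 V > V_CE(sat) ≈ 0.2 V, the transistor is in the active region as assumed.

I_C ≈ 5.1 mA, V_CE ≈ 14 V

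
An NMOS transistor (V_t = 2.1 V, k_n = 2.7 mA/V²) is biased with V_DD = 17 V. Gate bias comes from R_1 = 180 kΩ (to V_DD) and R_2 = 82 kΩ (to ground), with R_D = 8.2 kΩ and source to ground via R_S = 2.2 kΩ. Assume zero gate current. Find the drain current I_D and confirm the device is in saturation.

V_G = V_DD·R_2/(R_1+R_2) = 17×82/262 = 5.32 V.
Assume saturation: I_D = (k_n/2)(V_GS − V_t)² with V_GS = V_G − I_D·R_S = 5.32 − 2.2·I_D.
Substituting gives 6.53·I_D² − 20.1·I_D + 14 = 0, with roots I_D = 1.06 or 2.02 mA.
The root I_D = 2.02 mA gives V_GS = 0.877 V ≤ V_t, so take I_D = 1.06 mA.
Then V_GS = 2.99 V and V_DS = V_DD − I_D(R_D+R_S) = 17 − 1.06×10.4 = 5.97 V.
Saturation requires V_DS ≥ V_GS − V_t = 0.887 V; 5.97 ≥ 0.887 ✓.

I_D ≈ 1.1 mA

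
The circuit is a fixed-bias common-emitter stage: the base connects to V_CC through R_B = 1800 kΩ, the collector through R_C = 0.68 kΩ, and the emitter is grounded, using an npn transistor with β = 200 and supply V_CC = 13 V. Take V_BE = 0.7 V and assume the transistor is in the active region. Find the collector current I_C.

I_C ≈ 1.4 mA

Base loop: V_CC = I_B·R_B + V_BE, so I_B = (13 − 0.7)/1800 kΩ = 0.00683 mA.
In the active region I_C = β·I_B = 200 × 0.00683 = 1.37 mA.
Collector loop: V_CE = V_CC − I_C·R_C = 13 − 1.37×0.68 = 12.1 V.
Since V_CE = 12.1 V > V_CE(sat) ≈ 0.2 V, the transistor is in the active region as assumed.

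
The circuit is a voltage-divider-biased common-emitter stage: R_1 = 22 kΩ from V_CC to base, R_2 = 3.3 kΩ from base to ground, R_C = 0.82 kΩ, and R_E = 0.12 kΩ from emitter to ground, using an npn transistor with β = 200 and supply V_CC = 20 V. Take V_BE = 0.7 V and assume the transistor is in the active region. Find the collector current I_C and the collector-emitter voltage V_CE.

I_C ≈ 14 mA, V_CE ≈ 6.7 V

Thevenize the base divider: V_Th = V_CC·R_2/(R_1+R_2) = 20×3.3/25.3 = 2.61 V, R_Th = R_1‖R_2 = 2.87 kΩ.
Base-emitter loop: V_Th = I_B·R_Th + V_BE + (β+1)I_B·R_E, so I_B = (2.61 − 0.7) / (2.87 + 201×0.12) = 0.0707 mA.
I_C = β·I_B = 200×0.0707 = 14.1 mA, and I_E = (β+1)I_B = 14.2 mA.
V_CE = V_CC − I_C·R_C − I_E·R_E = 20 − 14.1×0.82 − 14.2×0.12 = 6.7 V.
V_CE = 6.7 V > 0.2 V confirms active-region operation.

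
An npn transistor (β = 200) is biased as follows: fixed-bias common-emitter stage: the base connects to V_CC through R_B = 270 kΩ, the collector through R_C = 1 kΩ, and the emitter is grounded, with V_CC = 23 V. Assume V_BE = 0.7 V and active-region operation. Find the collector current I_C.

I_C ≈ 17 mA

Base loop: V_CC = I_B·R_B + V_BE, so I_B = (23 − 0.7)/270 kΩ = 0.0826 mA.
In the active region I_C = β·I_B = 200 × 0.0826 = 16.5 mA.
Collector loop: V_CE = V_CC − I_C·R_C = 23 − 16.5×1 = 6.48 V.
Since V_CE = 6.48 V > V_CE(sat) ≈ 0.2 V, the transistor is in the active region as assumed.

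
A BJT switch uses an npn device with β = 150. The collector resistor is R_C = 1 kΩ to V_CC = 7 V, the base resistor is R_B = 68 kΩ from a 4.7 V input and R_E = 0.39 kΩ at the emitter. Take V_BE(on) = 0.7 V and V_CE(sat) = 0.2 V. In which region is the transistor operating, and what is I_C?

active; I_C ≈ 4.7 mA

Assume active. Base-emitter loop: I_B = (V_BB − V_BE)/(R_B + (β+1)R_E) = (4.7 − 0.7)/(68 + 151×0.39) = 0.0315 mA.
I_C = β·I_B = 150×0.0315 = 4.73 mA.
V_CE = V_CC − I_C·R_C − I_E·R_E = 7 − 4.73×1 − 4.76×0.39 = 0.415 V > V_CE(sat), so the active-region assumption holds.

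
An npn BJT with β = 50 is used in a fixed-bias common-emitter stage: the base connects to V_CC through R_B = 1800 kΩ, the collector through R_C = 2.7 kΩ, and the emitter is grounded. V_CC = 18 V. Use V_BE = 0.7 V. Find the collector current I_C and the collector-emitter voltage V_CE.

Base loop: V_CC = I_B·R_B + V_BE, so I_B = (18 − 0.7)/1800 kΩ = 0.00961 mA.
In the active region I_C = β·I_B = 50 × 0.00961 = 0.481 mA.
Collector loop: V_CE = V_CC − I_C·R_C = 18 − 0.481×2.7 = 16.7 V.
Since V_CE = 16.7 V > V_CE(sat) ≈ 0.2 V, the transistor is in the active region as assumed.

I_C ≈ 0.48 mA, V_CE ≈ 17 V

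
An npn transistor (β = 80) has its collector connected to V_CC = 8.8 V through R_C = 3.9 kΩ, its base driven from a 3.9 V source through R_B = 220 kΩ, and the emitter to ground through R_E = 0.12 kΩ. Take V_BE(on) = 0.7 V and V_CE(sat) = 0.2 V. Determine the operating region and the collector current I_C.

Assume active. Base-emitter loop: I_B = (V_BB − V_BE)/(R_B + (β+1)R_E) = (3.9 − 0.7)/(220 + 81×0.12) = 0.0139 mA.
I_C = β·I_B = 80×0.0139 = 1.11 mA.
V_CE = V_CC − I_C·R_C − I_E·R_E = 8.8 − 1.11×3.9 − 1.13×0.12 = 4.32 V > V_CE(sat), so the active-region assumption holds.

active; I_C ≈ 1.1 mA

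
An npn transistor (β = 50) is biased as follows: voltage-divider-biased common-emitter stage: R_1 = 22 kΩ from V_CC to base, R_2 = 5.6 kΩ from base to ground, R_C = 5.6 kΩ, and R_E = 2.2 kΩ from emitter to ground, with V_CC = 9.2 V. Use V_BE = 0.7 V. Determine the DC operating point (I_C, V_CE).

Thevenize the base divider: V_Th = V_CC·R_2/(R_1+R_2) = 9.2×5.6/27.6 = 1.87 V, R_Th = R_1‖R_2 = 4.46 kΩ.
Base-emitter loop: V_Th = I_B·R_Th + V_BE + (β+1)I_B·R_E, so I_B = (1.87 − 0.7) / (4.46 + 51×2.2) = 0.01 mA.
I_C = β·I_B = 50×0.01 = 0.5 mA, and I_E = (β+1)I_B = 0.51 mA.
V_CE = V_CC − I_C·R_C − I_E·R_E = 9.2 − 0.5×5.6 − 0.51×2.2 = 5.28 V.
V_CE = 5.28 V > 0.2 V confirms active-region operation.

I_C ≈ 0.5 mA, V_CE ≈ 5.3 V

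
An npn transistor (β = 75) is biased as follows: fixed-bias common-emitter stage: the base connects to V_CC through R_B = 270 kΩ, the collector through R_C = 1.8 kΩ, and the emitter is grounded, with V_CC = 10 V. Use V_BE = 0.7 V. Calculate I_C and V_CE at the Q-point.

Base loop: V_CC = I_B·R_B + V_BE, so I_B = (10 − 0.7)/270 kΩ = 0.0344 mA.
In the active region I_C = β·I_B = 75 × 0.0344 = 2.58 mA.
Collector loop: V_CE = V_CC − I_C·R_C = 10 − 2.58×1.8 = 5.35 V.
Since V_CE = 5.35 V > V_CE(sat) ≈ 0.2 V, the transistor is in the active region as assumed.

I_C ≈ 2.6 mA, V_CE ≈ 5.3 V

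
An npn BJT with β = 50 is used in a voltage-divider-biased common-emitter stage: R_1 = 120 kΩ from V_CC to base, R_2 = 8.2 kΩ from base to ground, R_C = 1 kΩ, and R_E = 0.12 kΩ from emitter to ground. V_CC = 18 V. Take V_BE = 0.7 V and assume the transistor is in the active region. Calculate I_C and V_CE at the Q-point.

Thevenize the base divider: V_Th = V_CC·R_2/(R_1+R_2) = 18×8.2/128 = 1.15 V, R_Th = R_1‖R_2 = 7.68 kΩ.
Base-emitter loop: V_Th = I_B·R_Th + V_BE + (β+1)I_B·R_E, so I_B = (1.15 − 0.7) / (7.68 + 51×0.12) = 0.0327 mA.
I_C = β·I_B = 50×0.0327 = 1.64 mA, and I_E = (β+1)I_B = 1.67 mA.
V_CE = V_CC − I_C·R_C − I_E·R_E = 18 − 1.64×1 − 1.67×0.12 = 16.2 V.
V_CE = 16.2 V > 0.2 V confirms active-region operation.

I_C ≈ 1.6 mA, V_CE ≈ 16 V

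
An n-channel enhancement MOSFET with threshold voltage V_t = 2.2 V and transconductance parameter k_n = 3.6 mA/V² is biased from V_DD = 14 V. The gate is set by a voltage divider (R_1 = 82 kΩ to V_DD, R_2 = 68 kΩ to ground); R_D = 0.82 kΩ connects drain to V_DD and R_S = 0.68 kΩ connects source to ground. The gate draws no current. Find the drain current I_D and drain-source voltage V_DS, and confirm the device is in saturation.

I_D ≈ 3.9 mA, V_DS ≈ 8.1 V

V_G = V_DD·R_2/(R_1+R_2) = 14×68/150 = 6.35 V.
Assume saturation: I_D = (k_n/2)(V_GS − V_t)² with V_GS = V_G − I_D·R_S = 6.35 − 0.68·I_D.
Substituting gives 0.832·I_D² − 11.2·I_D + 31 = 0, with roots I_D = 3.93 or 9.47 mA.
The root I_D = 9.47 mA gives V_GS = -0.0939 V ≤ V_t, so take I_D = 3.93 mA.
Then V_GS = 3.68 V and V_DS = V_DD − I_D(R_D+R_S) = 14 − 3.93×1.5 = 8.11 V.
Saturation requires V_DS ≥ V_GS − V_t = 1.48 V; 8.11 ≥ 1.48 ✓.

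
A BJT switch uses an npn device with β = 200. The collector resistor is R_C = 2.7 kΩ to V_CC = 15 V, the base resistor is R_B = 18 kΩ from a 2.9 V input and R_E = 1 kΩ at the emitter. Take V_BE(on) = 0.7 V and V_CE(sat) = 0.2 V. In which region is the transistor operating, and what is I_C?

active; I_C ≈ 2 mA

Assume active. Base-emitter loop: I_B = (V_BB − V_BE)/(R_B + (β+1)R_E) = (2.9 − 0.7)/(18 + 201×1) = 0.01 mA.
I_C = β·I_B = 200×0.01 = 2.01 mA.
V_CE = V_CC − I_C·R_C − I_E·R_E = 15 − 2.01×2.7 − 2.02×1 = 7.56 V > V_CE(sat), so the active-region assumption holds.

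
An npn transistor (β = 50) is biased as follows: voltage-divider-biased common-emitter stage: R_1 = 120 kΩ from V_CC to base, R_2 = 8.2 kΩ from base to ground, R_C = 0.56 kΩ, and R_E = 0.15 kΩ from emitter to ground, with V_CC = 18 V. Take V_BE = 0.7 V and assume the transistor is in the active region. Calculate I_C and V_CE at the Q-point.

Thevenize the base divider: V_Th = V_CC·R_2/(R_1+R_2) = 18×8.2/128 = 1.15 V, R_Th = R_1‖R_2 = 7.68 kΩ.
Base-emitter loop: V_Th = I_B·R_Th + V_BE + (β+1)I_B·R_E, so I_B = (1.15 − 0.7) / (7.68 + 51×0.15) = 0.0294 mA.
I_C = β·I_B = 50×0.0294 = 1.47 mA, and I_E = (β+1)I_B = 1.5 mA.
V_CE = V_CC − I_C·R_C − I_E·R_E = 18 − 1.47×0.56 − 1.5×0.15 = 17 V.
V_CE = 17 V > 0.2 V confirms active-region operation.

I_C ≈ 1.5 mA, V_CE ≈ 17 V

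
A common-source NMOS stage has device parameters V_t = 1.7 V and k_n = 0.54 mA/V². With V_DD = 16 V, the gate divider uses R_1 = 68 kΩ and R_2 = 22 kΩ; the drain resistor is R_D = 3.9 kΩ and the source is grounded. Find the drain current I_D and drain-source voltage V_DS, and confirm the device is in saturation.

V_G = V_DD·R_2/(R_1+R_2) = 16×22/90 = 3.91 V. With the source grounded, V_GS = V_G = 3.91 V.
Assume saturation: I_D = (k_n/2)(V_GS − V_t)² = (0.54/2)×(3.91 − 1.7)² = 0.27×2.21² = 1.32 mA.
V_DS = V_DD − I_D·R_D = 16 − 1.32×3.9 = 10.9 V.
Saturation requires V_DS ≥ V_GS − V_t = 2.21 V; 10.9 ≥ 2.21 ✓.

I_D ≈ 1.3 mA, V_DS ≈ 11 V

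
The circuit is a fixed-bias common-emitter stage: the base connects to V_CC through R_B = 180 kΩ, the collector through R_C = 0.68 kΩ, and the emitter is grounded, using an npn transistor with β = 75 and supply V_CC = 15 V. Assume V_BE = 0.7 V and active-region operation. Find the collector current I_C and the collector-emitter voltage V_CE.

Base loop: V_CC = I_B·R_B + V_BE, so I_B = (15 − 0.7)/180 kΩ = 0.0794 mA.
In the active region I_C = β·I_B = 75 × 0.0794 = 5.96 mA.
Collector loop: V_CE = V_CC − I_C·R_C = 15 − 5.96×0.68 = 10.9 V.
Since V_CE = 10.9 V > V_CE(sat) ≈ 0.2 V, the transistor is in the active region as assumed.

I_C ≈ 6 mA, V_CE ≈ 11 V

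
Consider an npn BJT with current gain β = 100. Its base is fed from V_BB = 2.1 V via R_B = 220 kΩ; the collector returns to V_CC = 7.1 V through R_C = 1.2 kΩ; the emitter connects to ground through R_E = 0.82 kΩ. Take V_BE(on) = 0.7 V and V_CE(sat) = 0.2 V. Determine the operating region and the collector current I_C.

Assume active. Base-emitter loop: I_B = (V_BB − V_BE)/(R_B + (β+1)R_E) = (2.1 − 0.7)/(220 + 101×0.82) = 0.00462 mA.
I_C = β·I_B = 100×0.00462 = 0.462 mA.
V_CE = V_CC − I_C·R_C − I_E·R_E = 7.1 − 0.462×1.2 − 0.467×0.82 = 6.16 V > V_CE(sat), so the active-region assumption holds.

active; I_C ≈ 0.46 mA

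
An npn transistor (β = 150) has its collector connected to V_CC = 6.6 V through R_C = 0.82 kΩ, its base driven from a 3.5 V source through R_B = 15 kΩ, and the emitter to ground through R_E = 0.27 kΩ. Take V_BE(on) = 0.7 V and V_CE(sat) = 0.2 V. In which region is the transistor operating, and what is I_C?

saturation; I_C ≈ 5.9 mA

Assume active: I_B = (3.5 − 0.7)/(15 + 151×0.27) = 0.0502 mA, I_C = β·I_B = 7.53 mA.
Then V_CE = 6.6 − 7.53×0.82 − 7.58×0.27 = -1.62 V < 0.2 V — the active assumption fails.
Re-solve with V_CE = 0.2 V. KCL at the emitter: V_E/R_E = (V_BB−0.7−V_E)/R_B + (V_CC−0.2−V_E)/R_C, giving V_E = 1.6 V.
I_C = (V_CC − 0.2 − V_E)/R_C = (6.4 − 1.6)/0.82 = 5.85 mA.
Check: I_B = (2.8 − 1.6)/15 = 0.0799 mA, and β·I_B = 12 mA > I_C, confirming saturation.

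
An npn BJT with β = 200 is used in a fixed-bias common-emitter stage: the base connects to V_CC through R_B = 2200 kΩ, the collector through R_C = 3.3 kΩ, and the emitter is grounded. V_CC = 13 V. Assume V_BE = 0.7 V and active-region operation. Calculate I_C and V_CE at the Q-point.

Base loop: V_CC = I_B·R_B + V_BE, so I_B = (13 − 0.7)/2200 kΩ = 0.00559 mA.
In the active region I_C = β·I_B = 200 × 0.00559 = 1.12 mA.
Collector loop: V_CE = V_CC − I_C·R_C = 13 − 1.12×3.3 = 9.31 V.
Since V_CE = 9.31 V > V_CE(sat) ≈ 0.2 V, the transistor is in the active region as assumed.

I_C ≈ 1.1 mA, V_CE ≈ 9.3 V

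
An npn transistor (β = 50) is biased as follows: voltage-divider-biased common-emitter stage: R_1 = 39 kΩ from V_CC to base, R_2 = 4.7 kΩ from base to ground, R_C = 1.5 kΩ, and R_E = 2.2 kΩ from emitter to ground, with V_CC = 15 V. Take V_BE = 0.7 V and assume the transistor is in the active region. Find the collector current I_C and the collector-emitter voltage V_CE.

Thevenize the base divider: V_Th = V_CC·R_2/(R_1+R_2) = 15×4.7/43.7 = 1.61 V, R_Th = R_1‖R_2 = 4.19 kΩ.
Base-emitter loop: V_Th = I_B·R_Th + V_BE + (β+1)I_B·R_E, so I_B = (1.61 − 0.7) / (4.19 + 51×2.2) = 0.00785 mA.
I_C = β·I_B = 50×0.00785 = 0.392 mA, and I_E = (β+1)I_B = 0.4 mA.
V_CE = V_CC − I_C·R_C − I_E·R_E = 15 − 0.392×1.5 − 0.4×2.2 = 13.5 V.
V_CE = 13.5 V > 0.2 V confirms active-region operation.

I_C ≈ 0.39 mA, V_CE ≈ 14 V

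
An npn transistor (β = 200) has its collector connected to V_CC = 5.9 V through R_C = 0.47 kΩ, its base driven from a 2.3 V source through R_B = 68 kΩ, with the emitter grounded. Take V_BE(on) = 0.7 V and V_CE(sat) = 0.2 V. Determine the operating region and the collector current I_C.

active; I_C ≈ 4.7 mA

Assume active. Base-emitter loop: I_B = (V_BB − V_BE)/R_B = (2.3 − 0.7)/68 = 0.0235 mA.
I_C = β·I_B = 200×0.0235 = 4.71 mA.
V_CE = V_CC − I_C·R_C = 5.9 − 4.71×0.47 = 3.69 V > V_CE(sat), so the active-region assumption holds.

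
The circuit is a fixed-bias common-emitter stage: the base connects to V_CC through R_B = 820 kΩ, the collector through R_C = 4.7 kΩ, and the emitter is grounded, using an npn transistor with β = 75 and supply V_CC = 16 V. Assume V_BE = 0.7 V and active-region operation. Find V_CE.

V_CE ≈ 9.4 V

Base loop: V_CC = I_B·R_B + V_BE, so I_B = (16 − 0.7)/820 kΩ = 0.0187 mA.
In the active region I_C = β·I_B = 75 × 0.0187 = 1.4 mA.
Collector loop: V_CE = V_CC − I_C·R_C = 16 − 1.4×4.7 = 9.42 V.
Since V_CE = 9.42 V > V_CE(sat) ≈ 0.2 V, the transistor is in the active region as assumed.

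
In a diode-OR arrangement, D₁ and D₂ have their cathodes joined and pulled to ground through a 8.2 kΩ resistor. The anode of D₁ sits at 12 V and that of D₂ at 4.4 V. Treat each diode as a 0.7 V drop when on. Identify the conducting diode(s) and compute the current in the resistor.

Assume both conduct. Then node N would need to be at both 12−0.7 = 11.3 V and 4.4−0.7 = 3.7 V, which is impossible.
Assume only D₁ conducts: V_N = 12 − 0.7 = 11.3 V, so I_R = 11.3/8.2 = 1.38 mA.
Check D₂: its anode-to-cathode voltage is 4.4 − 11.3 = -6.9 V < 0.7 V, so it is off. The assumption is consistent.

Only D₁ conducts; I_R ≈ 1.4 mA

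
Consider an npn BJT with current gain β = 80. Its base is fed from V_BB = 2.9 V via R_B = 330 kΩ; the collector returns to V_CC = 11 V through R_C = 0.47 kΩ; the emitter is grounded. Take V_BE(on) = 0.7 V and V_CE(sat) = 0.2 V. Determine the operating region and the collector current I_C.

Assume active. Base-emitter loop: I_B = (V_BB − V_BE)/R_B = (2.9 − 0.7)/330 = 0.00667 mA.
I_C = β·I_B = 80×0.00667 = 0.533 mA.
V_CE = V_CC − I_C·R_C = 11 − 0.533×0.47 = 10.7 V > V_CE(sat), so the active-region assumption holds.

active; I_C ≈ 0.53 mA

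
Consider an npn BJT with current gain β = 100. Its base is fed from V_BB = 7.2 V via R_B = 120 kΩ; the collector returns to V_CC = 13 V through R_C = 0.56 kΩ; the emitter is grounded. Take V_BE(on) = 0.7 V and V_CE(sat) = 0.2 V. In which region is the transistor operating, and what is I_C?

active; I_C ≈ 5.4 mA

Assume active. Base-emitter loop: I_B = (V_BB − V_BE)/R_B = (7.2 − 0.7)/120 = 0.0542 mA.
I_C = β·I_B = 100×0.0542 = 5.42 mA.
V_CE = V_CC − I_C·R_C = 13 − 5.42×0.56 = 9.97 V > V_CE(sat), so the active-region assumption holds.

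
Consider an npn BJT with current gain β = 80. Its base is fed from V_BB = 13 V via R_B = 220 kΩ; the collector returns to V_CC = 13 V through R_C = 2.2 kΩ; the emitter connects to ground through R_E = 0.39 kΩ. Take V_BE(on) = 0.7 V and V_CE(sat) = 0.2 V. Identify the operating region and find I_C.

active; I_C ≈ 3.9 mA

Assume active. Base-emitter loop: I_B = (V_BB − V_BE)/(R_B + (β+1)R_E) = (13 − 0.7)/(220 + 81×0.39) = 0.0489 mA.
I_C = β·I_B = 80×0.0489 = 3.91 mA.
V_CE = V_CC − I_C·R_C − I_E·R_E = 13 − 3.91×2.2 − 3.96×0.39 = 2.85 V > V_CE(sat), so the active-region assumption holds.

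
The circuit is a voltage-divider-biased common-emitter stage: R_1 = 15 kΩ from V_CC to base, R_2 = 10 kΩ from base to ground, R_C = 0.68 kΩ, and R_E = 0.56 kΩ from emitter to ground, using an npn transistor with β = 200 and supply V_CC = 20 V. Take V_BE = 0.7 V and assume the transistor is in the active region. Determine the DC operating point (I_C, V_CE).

I_C ≈ 12 mA, V_CE ≈ 4.7 V

Thevenize the base divider: V_Th = V_CC·R_2/(R_1+R_2) = 20×10/25 = 8 V, R_Th = R_1‖R_2 = 6 kΩ.
Base-emitter loop: V_Th = I_B·R_Th + V_BE + (β+1)I_B·R_E, so I_B = (8 − 0.7) / (6 + 201×0.56) = 0.0616 mA.
I_C = β·I_B = 200×0.0616 = 12.3 mA, and I_E = (β+1)I_B = 12.4 mA.
V_CE = V_CC − I_C·R_C − I_E·R_E = 20 − 12.3×0.68 − 12.4×0.56 = 4.7 V.
V_CE = 4.7 V > 0.2 V confirms active-region operation.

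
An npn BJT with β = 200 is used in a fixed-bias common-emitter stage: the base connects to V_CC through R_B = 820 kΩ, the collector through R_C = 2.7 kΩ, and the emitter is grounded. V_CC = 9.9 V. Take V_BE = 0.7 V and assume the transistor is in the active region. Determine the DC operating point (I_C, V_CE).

Base loop: V_CC = I_B·R_B + V_BE, so I_B = (9.9 − 0.7)/820 kΩ = 0.0112 mA.
In the active region I_C = β·I_B = 200 × 0.0112 = 2.24 mA.
Collector loop: V_CE = V_CC − I_C·R_C = 9.9 − 2.24×2.7 = 3.84 V.
Since V_CE = 3.84 V > V_CE(sat) ≈ 0.2 V, the transistor is in the active region as assumed.

I_C ≈ 2.2 mA, V_CE ≈ 3.8 V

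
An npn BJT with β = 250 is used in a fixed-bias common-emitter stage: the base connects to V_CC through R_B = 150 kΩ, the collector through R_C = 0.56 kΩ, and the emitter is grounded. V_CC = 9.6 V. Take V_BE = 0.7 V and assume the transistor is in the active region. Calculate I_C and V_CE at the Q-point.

I_C ≈ 15 mA, V_CE ≈ 1.3 V

Base loop: V_CC = I_B·R_B + V_BE, so I_B = (9.6 − 0.7)/150 kΩ = 0.0593 mA.
In the active region I_C = β·I_B = 250 × 0.0593 = 14.8 mA.
Collector loop: V_CE = V_CC − I_C·R_C = 9.6 − 14.8×0.56 = 1.29 V.
Since V_CE = 1.29 V > V_CE(sat) ≈ 0.2 V, the transistor is in the active region as assumed.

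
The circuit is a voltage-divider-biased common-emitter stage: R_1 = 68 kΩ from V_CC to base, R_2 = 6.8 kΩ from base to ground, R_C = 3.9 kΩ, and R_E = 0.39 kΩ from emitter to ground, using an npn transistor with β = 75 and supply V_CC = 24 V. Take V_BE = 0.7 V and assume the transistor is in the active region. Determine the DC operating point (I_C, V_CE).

I_C ≈ 3.1 mA, V_CE ≈ 11 V

Thevenize the base divider: V_Th = V_CC·R_2/(R_1+R_2) = 24×6.8/74.8 = 2.18 V, R_Th = R_1‖R_2 = 6.18 kΩ.
Base-emitter loop: V_Th = I_B·R_Th + V_BE + (β+1)I_B·R_E, so I_B = (2.18 − 0.7) / (6.18 + 76×0.39) = 0.0414 mA.
I_C = β·I_B = 75×0.0414 = 3.1 mA, and I_E = (β+1)I_B = 3.14 mA.
V_CE = V_CC − I_C·R_C − I_E·R_E = 24 − 3.1×3.9 − 3.14×0.39 = 10.7 V.
V_CE = 10.7 V > 0.2 V confirms active-region operation.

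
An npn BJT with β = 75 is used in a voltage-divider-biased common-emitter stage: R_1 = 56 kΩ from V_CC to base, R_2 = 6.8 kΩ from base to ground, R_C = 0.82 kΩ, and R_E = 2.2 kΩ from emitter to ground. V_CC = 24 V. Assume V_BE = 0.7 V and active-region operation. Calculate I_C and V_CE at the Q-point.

Thevenize the base divider: V_Th = V_CC·R_2/(R_1+R_2) = 24×6.8/62.8 = 2.6 V, R_Th = R_1‖R_2 = 6.06 kΩ.
Base-emitter loop: V_Th = I_B·R_Th + V_BE + (β+1)I_B·R_E, so I_B = (2.6 − 0.7) / (6.06 + 76×2.2) = 0.011 mA.
I_C = β·I_B = 75×0.011 = 0.822 mA, and I_E = (β+1)I_B = 0.833 mA.
V_CE = V_CC − I_C·R_C − I_E·R_E = 24 − 0.822×0.82 − 0.833×2.2 = 21.5 V.
V_CE = 21.5 V > 0.2 V confirms active-region operation.

I_C ≈ 0.82 mA, V_CE ≈ 21 V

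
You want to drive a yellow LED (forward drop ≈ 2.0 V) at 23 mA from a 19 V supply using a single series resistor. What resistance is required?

The resistor drops V_S − V_D = 19 − 2.0 = 17 V at 23 mA.
R = 17 V / 23 mA = 0.739 kΩ.

R ≈ 0.74 kΩ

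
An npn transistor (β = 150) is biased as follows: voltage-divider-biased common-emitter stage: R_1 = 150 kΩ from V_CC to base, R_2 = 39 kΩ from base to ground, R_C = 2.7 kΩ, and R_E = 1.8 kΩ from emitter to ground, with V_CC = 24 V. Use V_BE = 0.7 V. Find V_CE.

Thevenize the base divider: V_Th = V_CC·R_2/(R_1+R_2) = 24×39/189 = 4.95 V, R_Th = R_1‖R_2 = 31 kΩ.
Base-emitter loop: V_Th = I_B·R_Th + V_BE + (β+1)I_B·R_E, so I_B = (4.95 − 0.7) / (31 + 151×1.8) = 0.014 mA.
I_C = β·I_B = 150×0.014 = 2.11 mA, and I_E = (β+1)I_B = 2.12 mA.
V_CE = V_CC − I_C·R_C − I_E·R_E = 24 − 2.11×2.7 − 2.12×1.8 = 14.5 V.
V_CE = 14.5 V > 0.2 V confirms active-region operation.

V_CE ≈ 14 V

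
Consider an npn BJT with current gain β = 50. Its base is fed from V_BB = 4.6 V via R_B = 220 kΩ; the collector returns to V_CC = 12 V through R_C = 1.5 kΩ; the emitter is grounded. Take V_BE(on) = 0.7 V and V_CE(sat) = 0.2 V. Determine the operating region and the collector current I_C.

active; I_C ≈ 0.89 mA

Assume active. Base-emitter loop: I_B = (V_BB − V_BE)/R_B = (4.6 − 0.7)/220 = 0.0177 mA.
I_C = β·I_B = 50×0.0177 = 0.886 mA.
V_CE = V_CC − I_C·R_C = 12 − 0.886×1.5 = 10.7 V > V_CE(sat), so the active-region assumption holds.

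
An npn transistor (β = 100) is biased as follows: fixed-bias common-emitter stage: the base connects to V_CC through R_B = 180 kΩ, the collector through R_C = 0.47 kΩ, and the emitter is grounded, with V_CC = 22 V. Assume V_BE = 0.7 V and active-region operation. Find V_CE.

V_CE ≈ 16 V

Base loop: V_CC = I_B·R_B + V_BE, so I_B = (22 − 0.7)/180 kΩ = 0.118 mA.
In the active region I_C = β·I_B = 100 × 0.118 = 11.8 mA.
Collector loop: V_CE = V_CC − I_C·R_C = 22 − 11.8×0.47 = 16.4 V.
Since V_CE = 16.4 V > V_CE(sat) ≈ 0.2 V, the transistor is in the active region as assumed.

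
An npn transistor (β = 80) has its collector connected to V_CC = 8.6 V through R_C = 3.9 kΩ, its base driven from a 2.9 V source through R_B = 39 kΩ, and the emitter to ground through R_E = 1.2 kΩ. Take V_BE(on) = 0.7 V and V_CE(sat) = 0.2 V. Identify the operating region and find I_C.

active; I_C ≈ 1.3 mA

Assume active. Base-emitter loop: I_B = (V_BB − V_BE)/(R_B + (β+1)R_E) = (2.9 − 0.7)/(39 + 81×1.2) = 0.0162 mA.
I_C = β·I_B = 80×0.0162 = 1.29 mA.
V_CE = V_CC − I_C·R_C − I_E·R_E = 8.6 − 1.29×3.9 − 1.31×1.2 = 1.99 V > V_CE(sat), so the active-region assumption holds.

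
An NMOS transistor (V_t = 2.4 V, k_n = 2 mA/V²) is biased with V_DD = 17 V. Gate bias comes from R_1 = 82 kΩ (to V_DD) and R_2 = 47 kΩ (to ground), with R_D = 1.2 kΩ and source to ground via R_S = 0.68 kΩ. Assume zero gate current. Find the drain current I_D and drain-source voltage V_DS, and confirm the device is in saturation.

I_D ≈ 3 mA, V_DS ≈ 11 V

V_G = V_DD·R_2/(R_1+R_2) = 17×47/129 = 6.19 V.
Assume saturation: I_D = (k_n/2)(V_GS − V_t)² with V_GS = V_G − I_D·R_S = 6.19 − 0.68·I_D.
Substituting gives 0.462·I_D² − 6.16·I_D + 14.4 = 0, with roots I_D = 3.02 or 10.3 mA.
The root I_D = 10.3 mA gives V_GS = -0.809 V ≤ V_t, so take I_D = 3.02 mA.
Then V_GS = 4.14 V and V_DS = V_DD − I_D(R_D+R_S) = 17 − 3.02×1.88 = 11.3 V.
Saturation requires V_DS ≥ V_GS − V_t = 1.74 V; 11.3 ≥ 1.74 ✓.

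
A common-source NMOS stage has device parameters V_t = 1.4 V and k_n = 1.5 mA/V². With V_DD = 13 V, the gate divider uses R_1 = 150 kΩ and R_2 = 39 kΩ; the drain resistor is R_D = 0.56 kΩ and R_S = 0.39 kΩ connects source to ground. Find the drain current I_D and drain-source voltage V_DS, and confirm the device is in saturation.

V_G = V_DD·R_2/(R_1+R_2) = 13×39/189 = 2.68 V.
Assume saturation: I_D = (k_n/2)(V_GS − V_t)² with V_GS = V_G − I_D·R_S = 2.68 − 0.39·I_D.
Substituting gives 0.114·I_D² − 1.75·I_D + 1.23 = 0, with roots I_D = 0.741 or 14.6 mA.
The root I_D = 14.6 mA gives V_GS = -3.01 V ≤ V_t, so take I_D = 0.741 mA.
Then V_GS = 2.39 V and V_DS = V_DD − I_D(R_D+R_S) = 13 − 0.741×0.95 = 12.3 V.
Saturation requires V_DS ≥ V_GS − V_t = 0.994 V; 12.3 ≥ 0.994 ✓.

I_D ≈ 0.74 mA, V_DS ≈ 12 V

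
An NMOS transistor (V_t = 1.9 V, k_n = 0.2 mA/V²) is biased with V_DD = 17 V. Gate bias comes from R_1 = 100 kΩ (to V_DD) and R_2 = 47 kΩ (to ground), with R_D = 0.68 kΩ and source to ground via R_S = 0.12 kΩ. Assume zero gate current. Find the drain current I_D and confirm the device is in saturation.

I_D ≈ 1.2 mA

V_G = V_DD·R_2/(R_1+R_2) = 17×47/147 = 5.44 V.
Assume saturation: I_D = (k_n/2)(V_GS − V_t)² with V_GS = V_G − I_D·R_S = 5.44 − 0.12·I_D.
Substituting gives 0.00144·I_D² − 1.08·I_D + 1.25 = 0, with roots I_D = 1.15 or 752 mA.
The root I_D = 752 mA gives V_GS = -84.8 V ≤ V_t, so take I_D = 1.15 mA.
Then V_GS = 5.3 V and V_DS = V_DD − I_D(R_D+R_S) = 17 − 1.15×0.8 = 16.1 V.
Saturation requires V_DS ≥ V_GS − V_t = 3.4 V; 16.1 ≥ 3.4 ✓.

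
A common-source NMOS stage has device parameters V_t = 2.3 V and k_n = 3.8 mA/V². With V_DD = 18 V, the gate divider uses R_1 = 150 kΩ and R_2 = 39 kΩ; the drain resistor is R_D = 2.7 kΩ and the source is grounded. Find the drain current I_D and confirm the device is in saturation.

I_D ≈ 3.8 mA

V_G = V_DD·R_2/(R_1+R_2) = 18×39/189 = 3.71 V. With the source grounded, V_GS = V_G = 3.71 V.
Assume saturation: I_D = (k_n/2)(V_GS − V_t)² = (3.8/2)×(3.71 − 2.3)² = 1.9×1.41² = 3.8 mA.
V_DS = V_DD − I_D·R_D = 18 − 3.8×2.7 = 7.74 V.
Saturation requires V_DS ≥ V_GS − V_t = 1.41 V; 7.74 ≥ 1.41 ✓.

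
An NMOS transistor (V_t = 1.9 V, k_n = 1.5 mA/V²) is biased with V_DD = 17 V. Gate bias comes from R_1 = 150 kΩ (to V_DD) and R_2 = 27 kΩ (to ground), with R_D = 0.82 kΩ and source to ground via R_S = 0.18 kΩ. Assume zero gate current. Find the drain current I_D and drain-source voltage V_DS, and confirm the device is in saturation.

V_G = V_DD·R_2/(R_1+R_2) = 17×27/177 = 2.59 V.
Assume saturation: I_D = (k_n/2)(V_GS − V_t)² with V_GS = V_G − I_D·R_S = 2.59 − 0.18·I_D.
Substituting gives 0.0243·I_D² − 1.19·I_D + 0.36 = 0, with roots I_D = 0.306 or 48.5 mA.
The root I_D = 48.5 mA gives V_GS = -6.15 V ≤ V_t, so take I_D = 0.306 mA.
Then V_GS = 2.54 V and V_DS = V_DD − I_D(R_D+R_S) = 17 − 0.306×1 = 16.7 V.
Saturation requires V_DS ≥ V_GS − V_t = 0.638 V; 16.7 ≥ 0.638 ✓.

I_D ≈ 0.31 mA, V_DS ≈ 17 V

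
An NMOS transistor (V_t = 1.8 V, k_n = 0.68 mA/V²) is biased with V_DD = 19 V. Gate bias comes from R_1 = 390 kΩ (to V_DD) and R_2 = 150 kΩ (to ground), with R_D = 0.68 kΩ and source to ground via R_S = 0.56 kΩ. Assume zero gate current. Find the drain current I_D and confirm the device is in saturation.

V_G = V_DD·R_2/(R_1+R_2) = 19×150/540 = 5.28 V.
Assume saturation: I_D = (k_n/2)(V_GS − V_t)² with V_GS = V_G − I_D·R_S = 5.28 − 0.56·I_D.
Substituting gives 0.107·I_D² − 2.32·I_D + 4.11 = 0, with roots I_D = 1.94 or 19.9 mA.
The root I_D = 19.9 mA gives V_GS = -5.84 V ≤ V_t, so take I_D = 1.94 mA.
Then V_GS = 4.19 V and V_DS = V_DD − I_D(R_D+R_S) = 19 − 1.94×1.24 = 16.6 V.
Saturation requires V_DS ≥ V_GS − V_t = 2.39 V; 16.6 ≥ 2.39 ✓.

I_D ≈ 1.9 mA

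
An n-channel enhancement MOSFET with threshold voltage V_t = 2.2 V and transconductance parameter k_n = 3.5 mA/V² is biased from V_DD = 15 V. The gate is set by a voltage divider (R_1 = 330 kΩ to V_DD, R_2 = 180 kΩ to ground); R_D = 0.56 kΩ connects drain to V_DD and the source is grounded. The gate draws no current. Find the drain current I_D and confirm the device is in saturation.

I_D ≈ 17 mA

V_G = V_DD·R_2/(R_1+R_2) = 15×180/510 = 5.29 V. With the source grounded, V_GS = V_G = 5.29 V.
Assume saturation: I_D = (k_n/2)(V_GS − V_t)² = (3.5/2)×(5.29 − 2.2)² = 1.75×3.09² = 16.8 mA.
V_DS = V_DD − I_D·R_D = 15 − 16.8×0.56 = 5.62 V.
Saturation requires V_DS ≥ V_GS − V_t = 3.09 V; 5.62 ≥ 3.09 ✓.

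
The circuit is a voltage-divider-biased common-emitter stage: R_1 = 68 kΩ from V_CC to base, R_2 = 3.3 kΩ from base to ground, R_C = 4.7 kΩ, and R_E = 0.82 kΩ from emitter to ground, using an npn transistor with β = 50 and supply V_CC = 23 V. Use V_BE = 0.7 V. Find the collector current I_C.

I_C ≈ 0.41 mA

Thevenize the base divider: V_Th = V_CC·R_2/(R_1+R_2) = 23×3.3/71.3 = 1.06 V, R_Th = R_1‖R_2 = 3.15 kΩ.
Base-emitter loop: V_Th = I_B·R_Th + V_BE + (β+1)I_B·R_E, so I_B = (1.06 − 0.7) / (3.15 + 51×0.82) = 0.00811 mA.
I_C = β·I_B = 50×0.00811 = 0.405 mA, and I_E = (β+1)I_B = 0.413 mA.
V_CE = V_CC − I_C·R_C − I_E·R_E = 23 − 0.405×4.7 − 0.413×0.82 = 20.8 V.
V_CE = 20.8 V > 0.2 V confirms active-region operation.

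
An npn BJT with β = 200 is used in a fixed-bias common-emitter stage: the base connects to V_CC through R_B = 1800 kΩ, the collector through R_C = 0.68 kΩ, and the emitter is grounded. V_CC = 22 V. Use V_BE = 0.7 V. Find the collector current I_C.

I_C ≈ 2.4 mA

Base loop: V_CC = I_B·R_B + V_BE, so I_B = (22 − 0.7)/1800 kΩ = 0.0118 mA.
In the active region I_C = β·I_B = 200 × 0.0118 = 2.37 mA.
Collector loop: V_CE = V_CC − I_C·R_C = 22 − 2.37×0.68 = 20.4 V.
Since V_CE = 20.4 V > V_CE(sat) ≈ 0.2 V, the transistor is in the active region as assumed.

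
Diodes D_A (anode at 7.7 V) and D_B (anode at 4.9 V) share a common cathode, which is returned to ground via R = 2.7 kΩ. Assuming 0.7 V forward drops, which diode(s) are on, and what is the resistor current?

Only D_A conducts; I_R ≈ 2.6 mA

Assume both conduct. Then node N would need to be at both 7.7−0.7 = 7 V and 4.9−0.7 = 4.2 V, which is impossible.
Assume only D_A conducts: V_N = 7.7 − 0.7 = 7 V, so I_R = 7/2.7 = 2.59 mA.
Check D_B: its anode-to-cathode voltage is 4.9 − 7 = -2.1 V < 0.7 V, so it is off. The assumption is consistent.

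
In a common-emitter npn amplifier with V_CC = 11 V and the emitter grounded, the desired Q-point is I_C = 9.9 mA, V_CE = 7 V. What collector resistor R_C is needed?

R_C ≈ 0.4 kΩ

Collector loop: V_CC = I_C·R_C + V_CE.
R_C = (V_CC − V_CE)/I_C = (11 − 7)/9.9 = 0.404 kΩ.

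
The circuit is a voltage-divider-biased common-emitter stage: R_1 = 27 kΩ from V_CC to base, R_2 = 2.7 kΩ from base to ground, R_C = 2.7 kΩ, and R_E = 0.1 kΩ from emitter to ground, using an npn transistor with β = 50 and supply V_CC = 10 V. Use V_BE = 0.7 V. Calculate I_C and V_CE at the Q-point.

I_C ≈ 1.4 mA, V_CE ≈ 6.1 V

Thevenize the base divider: V_Th = V_CC·R_2/(R_1+R_2) = 10×2.7/29.7 = 0.909 V, R_Th = R_1‖R_2 = 2.45 kΩ.
Base-emitter loop: V_Th = I_B·R_Th + V_BE + (β+1)I_B·R_E, so I_B = (0.909 − 0.7) / (2.45 + 51×0.1) = 0.0277 mA.
I_C = β·I_B = 50×0.0277 = 1.38 mA, and I_E = (β+1)I_B = 1.41 mA.
V_CE = V_CC − I_C·R_C − I_E·R_E = 10 − 1.38×2.7 − 1.41×0.1 = 6.12 V.
V_CE = 6.12 V > 0.2 V confirms active-region operation.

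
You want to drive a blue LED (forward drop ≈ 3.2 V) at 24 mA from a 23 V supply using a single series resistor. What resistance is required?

R ≈ 0.83 kΩ

The resistor drops V_S − V_D = 23 − 3.2 = 19.8 V at 24 mA.
R = 19.8 V / 24 mA = 0.825 kΩ.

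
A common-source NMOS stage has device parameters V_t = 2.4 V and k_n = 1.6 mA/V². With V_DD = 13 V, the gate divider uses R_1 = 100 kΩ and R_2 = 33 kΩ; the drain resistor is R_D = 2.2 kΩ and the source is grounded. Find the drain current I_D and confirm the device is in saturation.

I_D ≈ 0.55 mA

V_G = V_DD·R_2/(R_1+R_2) = 13×33/133 = 3.23 V. With the source grounded, V_GS = V_G = 3.23 V.
Assume saturation: I_D = (k_n/2)(V_GS − V_t)² = (1.6/2)×(3.23 − 2.4)² = 0.8×0.826² = 0.545 mA.
V_DS = V_DD − I_D·R_D = 13 − 0.545×2.2 = 11.8 V.
Saturation requires V_DS ≥ V_GS − V_t = 0.826 V; 11.8 ≥ 0.826 ✓.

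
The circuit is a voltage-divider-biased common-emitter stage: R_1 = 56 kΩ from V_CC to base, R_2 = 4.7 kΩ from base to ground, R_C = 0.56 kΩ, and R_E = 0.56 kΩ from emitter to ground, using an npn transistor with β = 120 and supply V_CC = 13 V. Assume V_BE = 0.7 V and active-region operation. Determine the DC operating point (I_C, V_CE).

I_C ≈ 0.51 mA, V_CE ≈ 12 V

Thevenize the base divider: V_Th = V_CC·R_2/(R_1+R_2) = 13×4.7/60.7 = 1.01 V, R_Th = R_1‖R_2 = 4.34 kΩ.
Base-emitter loop: V_Th = I_B·R_Th + V_BE + (β+1)I_B·R_E, so I_B = (1.01 − 0.7) / (4.34 + 121×0.56) = 0.00425 mA.
I_C = β·I_B = 120×0.00425 = 0.51 mA, and I_E = (β+1)I_B = 0.515 mA.
V_CE = V_CC − I_C·R_C − I_E·R_E = 13 − 0.51×0.56 − 0.515×0.56 = 12.4 V.
V_CE = 12.4 V > 0.2 V confirms active-region operation.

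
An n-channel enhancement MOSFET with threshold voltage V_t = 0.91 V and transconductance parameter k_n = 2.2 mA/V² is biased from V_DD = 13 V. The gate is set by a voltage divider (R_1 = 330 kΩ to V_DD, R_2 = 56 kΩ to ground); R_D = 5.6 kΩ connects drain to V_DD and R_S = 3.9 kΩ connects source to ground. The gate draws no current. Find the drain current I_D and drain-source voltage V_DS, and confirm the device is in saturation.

I_D ≈ 0.15 mA, V_DS ≈ 12 V

V_G = V_DD·R_2/(R_1+R_2) = 13×56/386 = 1.89 V.
Assume saturation: I_D = (k_n/2)(V_GS − V_t)² with V_GS = V_G − I_D·R_S = 1.89 − 3.9·I_D.
Substituting gives 16.7·I_D² − 9.37·I_D + 1.05 = 0, with roots I_D = 0.154 or 0.406 mA.
The root I_D = 0.406 mA gives V_GS = 0.302 V ≤ V_t, so take I_D = 0.154 mA.
Then V_GS = 1.28 V and V_DS = V_DD − I_D(R_D+R_S) = 13 − 0.154×9.5 = 11.5 V.
Saturation requires V_DS ≥ V_GS − V_t = 0.374 V; 11.5 ≥ 0.374 ✓.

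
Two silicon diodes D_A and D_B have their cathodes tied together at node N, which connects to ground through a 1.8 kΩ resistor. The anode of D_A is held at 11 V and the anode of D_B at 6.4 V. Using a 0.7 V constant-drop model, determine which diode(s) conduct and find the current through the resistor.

Assume both conduct. Then node N would need to be at both 11−0.7 = 10.3 V and 6.4−0.7 = 5.7 V, which is impossible.
Assume only D_A conducts: V_N = 11 − 0.7 = 10.3 V, so I_R = 10.3/1.8 = 5.72 mA.
Check D_B: its anode-to-cathode voltage is 6.4 − 10.3 = -3.9 V < 0.7 V, so it is off. The assumption is consistent.

Only D_A conducts; I_R ≈ 5.7 mA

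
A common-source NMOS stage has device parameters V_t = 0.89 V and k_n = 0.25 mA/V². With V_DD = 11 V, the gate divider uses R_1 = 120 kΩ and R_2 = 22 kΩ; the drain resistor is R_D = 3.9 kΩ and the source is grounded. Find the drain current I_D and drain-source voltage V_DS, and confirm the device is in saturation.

V_G = V_DD·R_2/(R_1+R_2) = 11×22/142 = 1.7 V. With the source grounded, V_GS = V_G = 1.7 V.
Assume saturation: I_D = (k_n/2)(V_GS − V_t)² = (0.25/2)×(1.7 − 0.89)² = 0.125×0.814² = 0.0829 mA.
V_DS = V_DD − I_D·R_D = 11 − 0.0829×3.9 = 10.7 V.
Saturation requires V_DS ≥ V_GS − V_t = 0.814 V; 10.7 ≥ 0.814 ✓.

I_D ≈ 0.083 mA, V_DS ≈ 11 V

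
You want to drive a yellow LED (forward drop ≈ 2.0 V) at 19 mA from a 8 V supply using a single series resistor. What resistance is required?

The resistor drops V_S − V_D = 8 − 2.0 = 6 V at 19 mA.
R = 6 V / 19 mA = 0.316 kΩ.

R ≈ 0.32 kΩ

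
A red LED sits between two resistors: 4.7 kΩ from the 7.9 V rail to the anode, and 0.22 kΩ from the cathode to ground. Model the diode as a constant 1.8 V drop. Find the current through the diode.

I ≈ 1.2 mA

The two resistors are in series with the diode, so KVL gives 7.9 = I·4.7 + 1.8 + I·0.22.
I = (7.9 − 1.8) / (4.7 + 0.22) kΩ = 6.1 / 4.92 = 1.24 mA.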